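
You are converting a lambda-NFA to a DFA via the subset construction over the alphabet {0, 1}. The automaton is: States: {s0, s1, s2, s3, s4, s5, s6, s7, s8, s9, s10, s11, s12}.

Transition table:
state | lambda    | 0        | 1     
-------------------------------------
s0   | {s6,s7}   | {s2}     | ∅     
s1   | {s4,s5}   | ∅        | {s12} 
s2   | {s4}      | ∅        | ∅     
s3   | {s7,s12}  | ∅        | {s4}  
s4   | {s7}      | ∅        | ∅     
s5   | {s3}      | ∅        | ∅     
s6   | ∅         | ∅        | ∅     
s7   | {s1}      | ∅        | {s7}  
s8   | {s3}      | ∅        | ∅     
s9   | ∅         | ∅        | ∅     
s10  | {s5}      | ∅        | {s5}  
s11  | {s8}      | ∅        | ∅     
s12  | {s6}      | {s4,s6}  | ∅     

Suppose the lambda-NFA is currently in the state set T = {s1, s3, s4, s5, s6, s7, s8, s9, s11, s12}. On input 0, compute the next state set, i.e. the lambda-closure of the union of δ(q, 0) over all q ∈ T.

s12 on 0 → {s4, s6}.
No 0-transition from s1, s3, s4, s5, s6, s7, s8, s9, s11.
Union after reading 0: {s4, s6}.
Now take the lambda-closure:
From s4 via lambda: add s7.
From s7 via lambda: add s1.
From s1 via lambda: add s5.
From s5 via lambda: add s3.
From s3 via lambda: add s12.
No new states can be added; the closed set is {s1, s3, s4, s5, s6, s7, s12}.

{s1, s3, s4, s5, s6, s7, s12}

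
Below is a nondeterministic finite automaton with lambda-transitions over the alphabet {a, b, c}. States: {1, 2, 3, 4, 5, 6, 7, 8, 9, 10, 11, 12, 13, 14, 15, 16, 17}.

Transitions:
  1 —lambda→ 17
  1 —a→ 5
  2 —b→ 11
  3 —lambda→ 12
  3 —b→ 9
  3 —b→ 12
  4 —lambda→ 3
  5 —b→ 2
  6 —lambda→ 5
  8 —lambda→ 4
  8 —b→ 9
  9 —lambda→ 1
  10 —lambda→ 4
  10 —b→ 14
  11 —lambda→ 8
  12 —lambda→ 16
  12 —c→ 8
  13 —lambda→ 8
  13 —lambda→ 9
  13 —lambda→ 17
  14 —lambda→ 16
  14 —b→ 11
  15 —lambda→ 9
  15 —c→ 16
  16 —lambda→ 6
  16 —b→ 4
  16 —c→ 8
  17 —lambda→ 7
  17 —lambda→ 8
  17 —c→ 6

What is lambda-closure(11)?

Start with {11}.
From 11 via lambda: add 8.
From 8 via lambda: add 4.
From 4 via lambda: add 3.
From 3 via lambda: add 12.
From 12 via lambda: add 16.
From 16 via lambda: add 6.
From 6 via lambda: add 5.
No new states can be added; the closed set is {3, 4, 5, 6, 8, 11, 12, 16}.

{3, 4, 5, 6, 8, 11, 12, 16}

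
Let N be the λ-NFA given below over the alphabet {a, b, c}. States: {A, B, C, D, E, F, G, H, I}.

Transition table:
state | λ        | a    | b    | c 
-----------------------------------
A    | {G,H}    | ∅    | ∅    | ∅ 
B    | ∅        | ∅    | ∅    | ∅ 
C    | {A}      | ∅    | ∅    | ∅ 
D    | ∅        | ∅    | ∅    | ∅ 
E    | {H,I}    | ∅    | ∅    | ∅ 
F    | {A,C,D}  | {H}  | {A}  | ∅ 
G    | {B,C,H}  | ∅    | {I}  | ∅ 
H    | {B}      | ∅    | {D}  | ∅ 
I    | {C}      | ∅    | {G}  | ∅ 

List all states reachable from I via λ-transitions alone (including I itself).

{A, B, C, G, H, I}

Start with {I}.
From I via λ: add C.
From C via λ: add A.
From A via λ: add G, H.
From G via λ: add B.
No new states can be added; the closed set is {A, B, C, G, H, I}.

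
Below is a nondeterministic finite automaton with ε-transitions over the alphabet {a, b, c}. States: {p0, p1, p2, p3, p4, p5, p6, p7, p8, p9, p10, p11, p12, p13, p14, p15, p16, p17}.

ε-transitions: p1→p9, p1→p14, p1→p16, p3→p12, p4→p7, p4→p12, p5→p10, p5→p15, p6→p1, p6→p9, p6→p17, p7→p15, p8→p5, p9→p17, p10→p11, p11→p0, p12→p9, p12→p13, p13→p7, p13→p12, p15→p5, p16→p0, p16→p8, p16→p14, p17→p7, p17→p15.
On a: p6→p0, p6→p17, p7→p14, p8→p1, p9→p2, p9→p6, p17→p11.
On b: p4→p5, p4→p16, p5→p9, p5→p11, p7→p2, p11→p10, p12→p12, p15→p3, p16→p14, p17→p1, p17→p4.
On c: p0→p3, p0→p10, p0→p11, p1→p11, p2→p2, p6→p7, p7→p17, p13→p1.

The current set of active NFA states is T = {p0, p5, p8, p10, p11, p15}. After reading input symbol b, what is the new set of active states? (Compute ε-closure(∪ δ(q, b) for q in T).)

{p0, p3, p5, p7, p9, p10, p11, p12, p13, p15, p17}

p5 on b → {p9, p11}.
p11 on b → {p10}.
p15 on b → {p3}.
No b-transition from p0, p8, p10.
Union after reading b: {p3, p9, p10, p11}.
Now take the ε-closure:
From p3 via ε: add p12.
From p9 via ε: add p17.
From p11 via ε: add p0.
From p12 via ε: add p13.
From p17 via ε: add p7, p15.
From p15 via ε: add p5.
No new states can be added; the closed set is {p0, p3, p5, p7, p9, p10, p11, p12, p13, p15, p17}.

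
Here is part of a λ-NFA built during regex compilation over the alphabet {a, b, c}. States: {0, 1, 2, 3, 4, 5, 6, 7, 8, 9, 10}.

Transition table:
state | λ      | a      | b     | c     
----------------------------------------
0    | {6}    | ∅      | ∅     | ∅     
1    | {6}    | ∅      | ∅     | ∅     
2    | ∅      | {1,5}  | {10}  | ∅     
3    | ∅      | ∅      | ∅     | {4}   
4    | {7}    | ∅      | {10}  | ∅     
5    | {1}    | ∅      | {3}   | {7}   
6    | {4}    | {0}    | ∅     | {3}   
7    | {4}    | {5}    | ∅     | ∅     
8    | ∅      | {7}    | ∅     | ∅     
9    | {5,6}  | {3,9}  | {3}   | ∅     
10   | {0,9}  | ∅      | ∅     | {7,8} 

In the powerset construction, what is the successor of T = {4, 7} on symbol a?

{1, 4, 5, 6, 7}

7 on a → {5}.
No a-transition from 4.
Union after reading a: {5}.
Now take the λ-closure:
From 5 via λ: add 1.
From 1 via λ: add 6.
From 6 via λ: add 4.
From 4 via λ: add 7.
No new states can be added; the closed set is {1, 4, 5, 6, 7}.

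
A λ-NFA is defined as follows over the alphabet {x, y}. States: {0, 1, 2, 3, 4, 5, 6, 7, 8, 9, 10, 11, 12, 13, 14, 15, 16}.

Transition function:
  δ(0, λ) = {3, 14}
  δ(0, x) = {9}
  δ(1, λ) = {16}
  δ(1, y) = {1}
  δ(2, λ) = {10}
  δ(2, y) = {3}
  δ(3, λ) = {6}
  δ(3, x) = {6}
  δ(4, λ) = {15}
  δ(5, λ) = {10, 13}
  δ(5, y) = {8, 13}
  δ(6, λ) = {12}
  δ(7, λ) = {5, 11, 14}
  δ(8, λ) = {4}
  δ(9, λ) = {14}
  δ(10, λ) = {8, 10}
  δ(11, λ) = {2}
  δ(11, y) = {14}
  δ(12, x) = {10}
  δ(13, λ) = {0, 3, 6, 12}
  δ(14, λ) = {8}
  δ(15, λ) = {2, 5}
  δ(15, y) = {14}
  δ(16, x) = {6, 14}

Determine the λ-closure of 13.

Start with {13}.
From 13 via λ: add 0, 3, 6, 12.
From 0 via λ: add 14.
From 14 via λ: add 8.
From 8 via λ: add 4.
From 4 via λ: add 15.
From 15 via λ: add 2, 5.
From 2 via λ: add 10.
No new states can be added; the closed set is {0, 2, 3, 4, 5, 6, 8, 10, 12, 13, 14, 15}.

{0, 2, 3, 4, 5, 6, 8, 10, 12, 13, 14, 15}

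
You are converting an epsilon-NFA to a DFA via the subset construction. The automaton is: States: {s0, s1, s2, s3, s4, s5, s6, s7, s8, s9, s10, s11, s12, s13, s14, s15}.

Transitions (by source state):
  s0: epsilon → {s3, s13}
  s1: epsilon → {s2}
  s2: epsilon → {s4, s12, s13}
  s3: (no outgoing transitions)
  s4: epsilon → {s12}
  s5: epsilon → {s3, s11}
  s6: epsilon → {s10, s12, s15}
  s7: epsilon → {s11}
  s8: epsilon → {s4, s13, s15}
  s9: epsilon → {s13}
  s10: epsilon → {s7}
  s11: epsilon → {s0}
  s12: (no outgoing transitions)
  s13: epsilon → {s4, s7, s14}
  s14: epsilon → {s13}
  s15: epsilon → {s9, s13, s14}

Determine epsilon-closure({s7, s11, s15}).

{s0, s3, s4, s7, s9, s11, s12, s13, s14, s15}

Start with {s7, s11, s15}.
From s11 via epsilon: add s0.
From s15 via epsilon: add s9, s13, s14.
From s0 via epsilon: add s3.
From s13 via epsilon: add s4.
From s4 via epsilon: add s12.
No new states can be added; the closed set is {s0, s3, s4, s7, s9, s11, s12, s13, s14, s15}.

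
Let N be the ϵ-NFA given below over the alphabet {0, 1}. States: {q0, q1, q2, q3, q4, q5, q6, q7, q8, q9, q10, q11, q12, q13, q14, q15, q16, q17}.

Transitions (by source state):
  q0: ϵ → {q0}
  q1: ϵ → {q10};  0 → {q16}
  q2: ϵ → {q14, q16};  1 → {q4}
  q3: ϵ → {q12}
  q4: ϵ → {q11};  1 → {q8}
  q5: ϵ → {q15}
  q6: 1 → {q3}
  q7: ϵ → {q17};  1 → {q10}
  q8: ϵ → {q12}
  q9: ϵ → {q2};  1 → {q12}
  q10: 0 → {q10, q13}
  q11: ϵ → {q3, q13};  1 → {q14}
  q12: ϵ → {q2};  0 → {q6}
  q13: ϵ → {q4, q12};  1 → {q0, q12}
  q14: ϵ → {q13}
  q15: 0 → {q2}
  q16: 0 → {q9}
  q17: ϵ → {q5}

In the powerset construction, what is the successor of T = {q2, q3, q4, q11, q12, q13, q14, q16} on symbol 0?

q12 on 0 → {q6}.
q16 on 0 → {q9}.
No 0-transition from q2, q3, q4, q11, q13, q14.
Union after reading 0: {q6, q9}.
Now take the ϵ-closure:
From q9 via ϵ: add q2.
From q2 via ϵ: add q14, q16.
From q14 via ϵ: add q13.
From q13 via ϵ: add q4, q12.
From q4 via ϵ: add q11.
From q11 via ϵ: add q3.
No new states can be added; the closed set is {q2, q3, q4, q6, q9, q11, q12, q13, q14, q16}.

{q2, q3, q4, q6, q9, q11, q12, q13, q14, q16}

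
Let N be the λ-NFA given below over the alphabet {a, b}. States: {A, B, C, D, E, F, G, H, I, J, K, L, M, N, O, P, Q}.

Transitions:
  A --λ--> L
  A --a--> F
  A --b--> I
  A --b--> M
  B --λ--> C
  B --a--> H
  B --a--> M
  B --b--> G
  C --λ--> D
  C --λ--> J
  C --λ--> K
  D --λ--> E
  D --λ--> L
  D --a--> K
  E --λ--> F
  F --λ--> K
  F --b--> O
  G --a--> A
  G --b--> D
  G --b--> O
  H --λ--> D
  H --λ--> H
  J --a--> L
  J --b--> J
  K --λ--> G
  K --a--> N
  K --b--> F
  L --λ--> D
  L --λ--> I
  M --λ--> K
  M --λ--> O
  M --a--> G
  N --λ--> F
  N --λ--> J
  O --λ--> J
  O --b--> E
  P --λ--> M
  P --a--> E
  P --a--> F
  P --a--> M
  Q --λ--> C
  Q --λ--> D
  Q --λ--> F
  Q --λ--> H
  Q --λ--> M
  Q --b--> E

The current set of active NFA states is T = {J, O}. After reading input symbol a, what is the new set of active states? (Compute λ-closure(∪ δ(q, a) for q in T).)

{D, E, F, G, I, K, L}

J on a → {L}.
No a-transition from O.
Union after reading a: {L}.
Now take the λ-closure:
From L via λ: add D, I.
From D via λ: add E.
From E via λ: add F.
From F via λ: add K.
From K via λ: add G.
No new states can be added; the closed set is {D, E, F, G, I, K, L}.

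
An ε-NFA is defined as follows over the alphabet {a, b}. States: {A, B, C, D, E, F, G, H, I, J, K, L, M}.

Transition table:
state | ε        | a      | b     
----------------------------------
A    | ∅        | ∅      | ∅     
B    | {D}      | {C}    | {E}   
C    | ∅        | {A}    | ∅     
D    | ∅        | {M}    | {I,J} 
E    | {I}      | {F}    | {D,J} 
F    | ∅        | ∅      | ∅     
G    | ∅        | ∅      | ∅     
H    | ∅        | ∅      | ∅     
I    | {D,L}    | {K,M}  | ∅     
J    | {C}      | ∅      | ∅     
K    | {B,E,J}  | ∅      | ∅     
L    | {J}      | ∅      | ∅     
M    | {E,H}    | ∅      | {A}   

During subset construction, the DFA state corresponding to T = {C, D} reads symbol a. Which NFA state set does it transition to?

{A, C, D, E, H, I, J, L, M}

C on a → {A}.
D on a → {M}.
Union after reading a: {A, M}.
Now take the ε-closure:
From M via ε: add E, H.
From E via ε: add I.
From I via ε: add D, L.
From L via ε: add J.
From J via ε: add C.
No new states can be added; the closed set is {A, C, D, E, H, I, J, L, M}.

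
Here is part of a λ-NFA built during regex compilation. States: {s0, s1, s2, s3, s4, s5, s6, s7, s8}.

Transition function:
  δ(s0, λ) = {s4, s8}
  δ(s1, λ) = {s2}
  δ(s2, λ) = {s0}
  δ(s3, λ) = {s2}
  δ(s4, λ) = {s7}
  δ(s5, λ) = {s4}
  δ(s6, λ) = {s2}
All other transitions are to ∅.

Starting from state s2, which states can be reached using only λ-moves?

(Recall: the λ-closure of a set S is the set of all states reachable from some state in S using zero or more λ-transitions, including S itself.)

Start with {s2}.
From s2 via λ: add s0.
From s0 via λ: add s4, s8.
From s4 via λ: add s7.
No new states can be added; the closed set is {s0, s2, s4, s7, s8}.

{s0, s2, s4, s7, s8}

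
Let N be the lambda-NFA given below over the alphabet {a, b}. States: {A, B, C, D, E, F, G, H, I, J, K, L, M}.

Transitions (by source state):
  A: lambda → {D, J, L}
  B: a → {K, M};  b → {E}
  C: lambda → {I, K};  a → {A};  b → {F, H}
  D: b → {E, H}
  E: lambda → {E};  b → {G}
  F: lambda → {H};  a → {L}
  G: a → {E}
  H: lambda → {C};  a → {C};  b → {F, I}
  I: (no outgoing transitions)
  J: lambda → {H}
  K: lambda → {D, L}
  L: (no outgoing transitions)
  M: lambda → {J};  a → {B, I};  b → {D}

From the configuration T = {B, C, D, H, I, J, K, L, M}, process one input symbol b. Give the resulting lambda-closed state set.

B on b → {E}.
C on b → {F, H}.
D on b → {E, H}.
H on b → {F, I}.
M on b → {D}.
No b-transition from I, J, K, L.
Union after reading b: {D, E, F, H, I}.
Now take the lambda-closure:
From H via lambda: add C.
From C via lambda: add K.
From K via lambda: add L.
No new states can be added; the closed set is {C, D, E, F, H, I, K, L}.

{C, D, E, F, H, I, K, L}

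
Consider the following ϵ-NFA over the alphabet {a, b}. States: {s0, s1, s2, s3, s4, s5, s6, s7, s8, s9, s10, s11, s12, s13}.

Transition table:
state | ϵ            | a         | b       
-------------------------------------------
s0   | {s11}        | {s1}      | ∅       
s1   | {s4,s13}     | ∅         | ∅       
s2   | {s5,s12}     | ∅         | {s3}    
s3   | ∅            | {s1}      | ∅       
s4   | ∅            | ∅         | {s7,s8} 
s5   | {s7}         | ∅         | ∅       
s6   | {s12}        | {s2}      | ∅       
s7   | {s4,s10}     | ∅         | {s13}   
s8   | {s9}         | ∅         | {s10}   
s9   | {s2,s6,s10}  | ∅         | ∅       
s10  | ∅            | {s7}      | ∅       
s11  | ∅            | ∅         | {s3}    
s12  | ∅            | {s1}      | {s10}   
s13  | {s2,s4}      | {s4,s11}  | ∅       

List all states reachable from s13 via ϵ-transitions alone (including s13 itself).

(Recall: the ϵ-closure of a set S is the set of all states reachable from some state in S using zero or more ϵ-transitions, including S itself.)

Start with {s13}.
From s13 via ϵ: add s2, s4.
From s2 via ϵ: add s5, s12.
From s5 via ϵ: add s7.
From s7 via ϵ: add s10.
No new states can be added; the closed set is {s2, s4, s5, s7, s10, s12, s13}.

{s2, s4, s5, s7, s10, s12, s13}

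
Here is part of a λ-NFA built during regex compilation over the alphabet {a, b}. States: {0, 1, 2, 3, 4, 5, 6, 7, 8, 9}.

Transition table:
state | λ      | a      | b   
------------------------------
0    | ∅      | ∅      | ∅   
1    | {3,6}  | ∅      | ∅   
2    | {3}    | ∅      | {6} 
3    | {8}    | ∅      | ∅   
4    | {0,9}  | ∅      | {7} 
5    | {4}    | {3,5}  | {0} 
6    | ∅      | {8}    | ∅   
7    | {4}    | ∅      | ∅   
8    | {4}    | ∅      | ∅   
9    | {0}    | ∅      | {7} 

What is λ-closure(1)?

Start with {1}.
From 1 via λ: add 3, 6.
From 3 via λ: add 8.
From 8 via λ: add 4.
From 4 via λ: add 0, 9.
No new states can be added; the closed set is {0, 1, 3, 4, 6, 8, 9}.

{0, 1, 3, 4, 6, 8, 9}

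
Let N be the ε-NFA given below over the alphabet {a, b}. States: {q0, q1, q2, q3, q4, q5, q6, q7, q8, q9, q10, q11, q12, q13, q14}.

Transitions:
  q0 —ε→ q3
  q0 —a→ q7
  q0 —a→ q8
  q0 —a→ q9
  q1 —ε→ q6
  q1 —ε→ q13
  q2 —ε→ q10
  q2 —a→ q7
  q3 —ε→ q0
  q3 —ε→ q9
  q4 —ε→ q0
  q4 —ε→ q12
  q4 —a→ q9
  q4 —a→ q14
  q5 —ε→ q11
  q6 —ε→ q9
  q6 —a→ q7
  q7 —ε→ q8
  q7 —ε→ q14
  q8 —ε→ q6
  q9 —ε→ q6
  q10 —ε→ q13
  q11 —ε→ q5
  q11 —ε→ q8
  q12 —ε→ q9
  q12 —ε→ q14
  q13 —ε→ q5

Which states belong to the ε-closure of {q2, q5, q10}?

{q2, q5, q6, q8, q9, q10, q11, q13}

Start with {q2, q5, q10}.
From q5 via ε: add q11.
From q10 via ε: add q13.
From q11 via ε: add q8.
From q8 via ε: add q6.
From q6 via ε: add q9.
No new states can be added; the closed set is {q2, q5, q6, q8, q9, q10, q11, q13}.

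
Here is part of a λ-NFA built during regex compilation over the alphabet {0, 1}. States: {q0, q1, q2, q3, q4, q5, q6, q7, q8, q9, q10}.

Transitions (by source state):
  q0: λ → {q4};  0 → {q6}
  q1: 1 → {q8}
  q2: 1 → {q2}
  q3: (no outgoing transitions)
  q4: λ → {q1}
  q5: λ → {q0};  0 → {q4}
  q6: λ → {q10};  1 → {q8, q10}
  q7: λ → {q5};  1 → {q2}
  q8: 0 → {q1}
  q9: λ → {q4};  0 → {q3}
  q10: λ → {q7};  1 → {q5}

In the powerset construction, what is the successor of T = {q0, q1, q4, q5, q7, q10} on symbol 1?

q1 on 1 → {q8}.
q7 on 1 → {q2}.
q10 on 1 → {q5}.
No 1-transition from q0, q4, q5.
Union after reading 1: {q2, q5, q8}.
Now take the λ-closure:
From q5 via λ: add q0.
From q0 via λ: add q4.
From q4 via λ: add q1.
No new states can be added; the closed set is {q0, q1, q2, q4, q5, q8}.

{q0, q1, q2, q4, q5, q8}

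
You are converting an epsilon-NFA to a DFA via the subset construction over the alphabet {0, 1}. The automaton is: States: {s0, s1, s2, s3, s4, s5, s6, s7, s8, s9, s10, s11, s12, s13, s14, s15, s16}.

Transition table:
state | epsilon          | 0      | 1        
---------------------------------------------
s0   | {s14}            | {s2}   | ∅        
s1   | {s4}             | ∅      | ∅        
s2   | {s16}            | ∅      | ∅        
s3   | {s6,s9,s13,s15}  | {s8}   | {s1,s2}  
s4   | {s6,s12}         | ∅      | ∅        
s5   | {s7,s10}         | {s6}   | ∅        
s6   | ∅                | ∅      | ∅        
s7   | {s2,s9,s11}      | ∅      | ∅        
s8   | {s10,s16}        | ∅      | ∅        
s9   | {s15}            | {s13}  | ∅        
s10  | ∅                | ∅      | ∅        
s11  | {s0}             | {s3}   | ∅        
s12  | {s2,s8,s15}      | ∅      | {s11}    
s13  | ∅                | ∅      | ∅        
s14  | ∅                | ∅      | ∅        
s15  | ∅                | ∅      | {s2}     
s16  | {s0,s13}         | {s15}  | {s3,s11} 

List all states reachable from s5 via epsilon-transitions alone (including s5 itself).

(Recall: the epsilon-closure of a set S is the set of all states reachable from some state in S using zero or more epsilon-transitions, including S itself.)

{s0, s2, s5, s7, s9, s10, s11, s13, s14, s15, s16}

Start with {s5}.
From s5 via epsilon: add s7, s10.
From s7 via epsilon: add s2, s9, s11.
From s2 via epsilon: add s16.
From s9 via epsilon: add s15.
From s11 via epsilon: add s0.
From s0 via epsilon: add s14.
From s16 via epsilon: add s13.
No new states can be added; the closed set is {s0, s2, s5, s7, s9, s10, s11, s13, s14, s15, s16}.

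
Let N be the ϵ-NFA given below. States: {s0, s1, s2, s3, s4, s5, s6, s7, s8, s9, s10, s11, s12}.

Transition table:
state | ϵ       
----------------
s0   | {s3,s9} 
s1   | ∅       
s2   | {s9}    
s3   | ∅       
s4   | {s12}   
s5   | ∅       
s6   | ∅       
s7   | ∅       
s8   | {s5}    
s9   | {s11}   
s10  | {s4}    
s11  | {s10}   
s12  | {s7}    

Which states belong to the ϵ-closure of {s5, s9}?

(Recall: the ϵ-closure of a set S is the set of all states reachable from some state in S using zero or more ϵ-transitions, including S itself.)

{s4, s5, s7, s9, s10, s11, s12}

Start with {s5, s9}.
From s9 via ϵ: add s11.
From s11 via ϵ: add s10.
From s10 via ϵ: add s4.
From s4 via ϵ: add s12.
From s12 via ϵ: add s7.
No new states can be added; the closed set is {s4, s5, s7, s9, s10, s11, s12}.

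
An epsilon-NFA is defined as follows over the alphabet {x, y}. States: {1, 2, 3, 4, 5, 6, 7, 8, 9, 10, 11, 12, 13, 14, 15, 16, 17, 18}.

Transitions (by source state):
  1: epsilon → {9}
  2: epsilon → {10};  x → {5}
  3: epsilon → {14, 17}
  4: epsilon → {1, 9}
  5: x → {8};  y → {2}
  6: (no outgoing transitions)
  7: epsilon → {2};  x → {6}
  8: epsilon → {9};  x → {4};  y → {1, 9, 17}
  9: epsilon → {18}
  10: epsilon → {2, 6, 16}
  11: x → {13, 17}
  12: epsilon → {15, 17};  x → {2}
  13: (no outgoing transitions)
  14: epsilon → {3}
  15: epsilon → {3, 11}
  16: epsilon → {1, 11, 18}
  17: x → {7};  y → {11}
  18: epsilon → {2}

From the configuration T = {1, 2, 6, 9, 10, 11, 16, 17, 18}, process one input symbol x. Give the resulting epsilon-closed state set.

2 on x → {5}.
11 on x → {13, 17}.
17 on x → {7}.
No x-transition from 1, 6, 9, 10, 16, 18.
Union after reading x: {5, 7, 13, 17}.
Now take the epsilon-closure:
From 7 via epsilon: add 2.
From 2 via epsilon: add 10.
From 10 via epsilon: add 6, 16.
From 16 via epsilon: add 1, 11, 18.
From 1 via epsilon: add 9.
No new states can be added; the closed set is {1, 2, 5, 6, 7, 9, 10, 11, 13, 16, 17, 18}.

{1, 2, 5, 6, 7, 9, 10, 11, 13, 16, 17, 18}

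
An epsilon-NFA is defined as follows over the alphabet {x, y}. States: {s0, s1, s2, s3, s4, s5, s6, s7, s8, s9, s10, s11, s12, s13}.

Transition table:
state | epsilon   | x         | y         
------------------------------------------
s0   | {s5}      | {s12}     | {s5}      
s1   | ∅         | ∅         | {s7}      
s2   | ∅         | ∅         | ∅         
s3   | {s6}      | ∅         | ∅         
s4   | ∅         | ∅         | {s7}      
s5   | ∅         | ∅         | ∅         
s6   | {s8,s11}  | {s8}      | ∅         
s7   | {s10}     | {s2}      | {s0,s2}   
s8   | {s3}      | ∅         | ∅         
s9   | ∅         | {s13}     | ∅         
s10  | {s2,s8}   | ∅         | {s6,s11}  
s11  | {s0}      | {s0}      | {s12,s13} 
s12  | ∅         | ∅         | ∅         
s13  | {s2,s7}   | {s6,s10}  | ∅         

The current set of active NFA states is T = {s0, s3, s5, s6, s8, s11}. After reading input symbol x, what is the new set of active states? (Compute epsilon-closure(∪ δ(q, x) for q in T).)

{s0, s3, s5, s6, s8, s11, s12}

s0 on x → {s12}.
s6 on x → {s8}.
s11 on x → {s0}.
No x-transition from s3, s5, s8.
Union after reading x: {s0, s8, s12}.
Now take the epsilon-closure:
From s0 via epsilon: add s5.
From s8 via epsilon: add s3.
From s3 via epsilon: add s6.
From s6 via epsilon: add s11.
No new states can be added; the closed set is {s0, s3, s5, s6, s8, s11, s12}.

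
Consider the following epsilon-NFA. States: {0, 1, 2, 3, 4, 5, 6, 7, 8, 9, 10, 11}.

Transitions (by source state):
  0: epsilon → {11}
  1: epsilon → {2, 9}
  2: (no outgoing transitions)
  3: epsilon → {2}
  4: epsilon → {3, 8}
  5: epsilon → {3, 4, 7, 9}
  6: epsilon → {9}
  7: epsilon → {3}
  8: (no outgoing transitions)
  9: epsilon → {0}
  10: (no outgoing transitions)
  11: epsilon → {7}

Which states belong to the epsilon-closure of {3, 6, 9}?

{0, 2, 3, 6, 7, 9, 11}

Start with {3, 6, 9}.
From 3 via epsilon: add 2.
From 9 via epsilon: add 0.
From 0 via epsilon: add 11.
From 11 via epsilon: add 7.
No new states can be added; the closed set is {0, 2, 3, 6, 7, 9, 11}.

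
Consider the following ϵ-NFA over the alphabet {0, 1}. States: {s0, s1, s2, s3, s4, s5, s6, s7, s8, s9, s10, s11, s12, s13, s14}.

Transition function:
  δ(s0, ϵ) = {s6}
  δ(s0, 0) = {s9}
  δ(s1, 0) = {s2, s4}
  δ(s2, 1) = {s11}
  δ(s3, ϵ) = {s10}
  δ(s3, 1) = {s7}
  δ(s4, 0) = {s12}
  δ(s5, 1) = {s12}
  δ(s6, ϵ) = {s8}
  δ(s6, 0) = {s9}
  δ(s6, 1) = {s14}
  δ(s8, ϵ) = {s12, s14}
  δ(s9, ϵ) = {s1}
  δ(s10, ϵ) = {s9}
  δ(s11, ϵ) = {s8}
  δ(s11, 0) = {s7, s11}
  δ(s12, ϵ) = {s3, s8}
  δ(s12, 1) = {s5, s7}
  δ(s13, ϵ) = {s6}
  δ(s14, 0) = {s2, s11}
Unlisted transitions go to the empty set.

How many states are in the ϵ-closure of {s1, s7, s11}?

Start with {s1, s7, s11}.
From s11 via ϵ: add s8.
From s8 via ϵ: add s12, s14.
From s12 via ϵ: add s3.
From s3 via ϵ: add s10.
From s10 via ϵ: add s9.
ϵ-closure = {s1, s3, s7, s8, s9, s10, s11, s12, s14}, which has 9 states.

9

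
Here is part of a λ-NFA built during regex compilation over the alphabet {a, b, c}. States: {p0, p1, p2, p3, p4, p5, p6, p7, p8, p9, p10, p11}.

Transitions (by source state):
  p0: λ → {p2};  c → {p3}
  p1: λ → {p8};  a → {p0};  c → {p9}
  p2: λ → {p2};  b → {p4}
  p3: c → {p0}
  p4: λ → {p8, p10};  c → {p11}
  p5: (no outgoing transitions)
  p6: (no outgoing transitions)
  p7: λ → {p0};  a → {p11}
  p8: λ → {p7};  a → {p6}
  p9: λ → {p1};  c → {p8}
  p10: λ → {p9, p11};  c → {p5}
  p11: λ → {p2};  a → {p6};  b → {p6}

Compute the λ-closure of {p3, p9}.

{p0, p1, p2, p3, p7, p8, p9}

Start with {p3, p9}.
From p9 via λ: add p1.
From p1 via λ: add p8.
From p8 via λ: add p7.
From p7 via λ: add p0.
From p0 via λ: add p2.
No new states can be added; the closed set is {p0, p1, p2, p3, p7, p8, p9}.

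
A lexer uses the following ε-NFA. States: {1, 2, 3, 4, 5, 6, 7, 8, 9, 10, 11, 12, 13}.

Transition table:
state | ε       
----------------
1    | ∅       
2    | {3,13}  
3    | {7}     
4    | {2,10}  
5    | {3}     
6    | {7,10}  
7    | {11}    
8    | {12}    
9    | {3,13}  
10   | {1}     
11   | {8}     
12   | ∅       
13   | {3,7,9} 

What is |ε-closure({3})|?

5

Start with {3}.
From 3 via ε: add 7.
From 7 via ε: add 11.
From 11 via ε: add 8.
From 8 via ε: add 12.
ε-closure = {3, 7, 8, 11, 12}, which has 5 states.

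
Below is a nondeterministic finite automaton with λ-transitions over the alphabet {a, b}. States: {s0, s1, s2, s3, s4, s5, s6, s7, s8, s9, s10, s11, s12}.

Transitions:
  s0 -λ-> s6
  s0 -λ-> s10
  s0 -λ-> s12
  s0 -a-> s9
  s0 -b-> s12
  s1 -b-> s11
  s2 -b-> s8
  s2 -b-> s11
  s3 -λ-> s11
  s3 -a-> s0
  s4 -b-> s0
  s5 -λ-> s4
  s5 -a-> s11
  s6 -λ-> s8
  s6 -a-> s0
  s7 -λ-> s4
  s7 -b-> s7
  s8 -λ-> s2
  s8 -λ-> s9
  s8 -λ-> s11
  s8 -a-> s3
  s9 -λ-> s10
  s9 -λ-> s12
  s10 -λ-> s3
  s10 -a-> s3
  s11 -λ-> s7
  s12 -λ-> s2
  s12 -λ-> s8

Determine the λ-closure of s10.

{s3, s4, s7, s10, s11}

Start with {s10}.
From s10 via λ: add s3.
From s3 via λ: add s11.
From s11 via λ: add s7.
From s7 via λ: add s4.
No new states can be added; the closed set is {s3, s4, s7, s10, s11}.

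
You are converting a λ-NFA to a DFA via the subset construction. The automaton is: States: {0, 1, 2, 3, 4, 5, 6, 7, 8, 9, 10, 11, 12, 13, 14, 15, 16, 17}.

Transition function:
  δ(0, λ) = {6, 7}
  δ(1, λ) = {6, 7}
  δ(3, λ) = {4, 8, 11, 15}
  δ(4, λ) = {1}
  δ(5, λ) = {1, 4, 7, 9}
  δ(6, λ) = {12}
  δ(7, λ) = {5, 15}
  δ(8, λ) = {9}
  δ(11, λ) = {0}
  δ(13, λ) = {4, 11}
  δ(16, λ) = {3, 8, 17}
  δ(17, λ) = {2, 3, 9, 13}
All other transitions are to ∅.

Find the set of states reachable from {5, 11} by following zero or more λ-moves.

Start with {5, 11}.
From 5 via λ: add 1, 4, 7, 9.
From 11 via λ: add 0.
From 0 via λ: add 6.
From 7 via λ: add 15.
From 6 via λ: add 12.
No new states can be added; the closed set is {0, 1, 4, 5, 6, 7, 9, 11, 12, 15}.

{0, 1, 4, 5, 6, 7, 9, 11, 12, 15}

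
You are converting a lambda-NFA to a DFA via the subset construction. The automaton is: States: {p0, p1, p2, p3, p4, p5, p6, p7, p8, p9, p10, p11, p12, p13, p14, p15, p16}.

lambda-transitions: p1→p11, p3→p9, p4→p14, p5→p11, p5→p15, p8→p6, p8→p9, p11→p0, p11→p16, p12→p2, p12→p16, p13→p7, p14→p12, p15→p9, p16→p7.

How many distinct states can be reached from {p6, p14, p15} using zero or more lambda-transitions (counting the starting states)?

Start with {p6, p14, p15}.
From p14 via lambda: add p12.
From p15 via lambda: add p9.
From p12 via lambda: add p2, p16.
From p16 via lambda: add p7.
lambda-closure = {p2, p6, p7, p9, p12, p14, p15, p16}, which has 8 states.

8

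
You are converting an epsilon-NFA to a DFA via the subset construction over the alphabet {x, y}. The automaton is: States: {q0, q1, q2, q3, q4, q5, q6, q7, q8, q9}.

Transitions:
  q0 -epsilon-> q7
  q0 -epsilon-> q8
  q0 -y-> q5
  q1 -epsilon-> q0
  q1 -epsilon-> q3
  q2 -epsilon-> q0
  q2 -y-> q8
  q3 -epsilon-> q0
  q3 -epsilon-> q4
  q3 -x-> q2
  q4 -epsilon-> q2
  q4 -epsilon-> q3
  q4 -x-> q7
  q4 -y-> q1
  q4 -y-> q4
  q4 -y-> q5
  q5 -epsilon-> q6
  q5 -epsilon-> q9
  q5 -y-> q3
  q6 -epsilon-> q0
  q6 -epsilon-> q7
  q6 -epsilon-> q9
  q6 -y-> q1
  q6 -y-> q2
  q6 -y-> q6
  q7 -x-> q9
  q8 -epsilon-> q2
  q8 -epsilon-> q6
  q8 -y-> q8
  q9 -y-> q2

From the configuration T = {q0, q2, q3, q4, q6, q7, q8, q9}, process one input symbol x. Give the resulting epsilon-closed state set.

q3 on x → {q2}.
q4 on x → {q7}.
q7 on x → {q9}.
No x-transition from q0, q2, q6, q8, q9.
Union after reading x: {q2, q7, q9}.
Now take the epsilon-closure:
From q2 via epsilon: add q0.
From q0 via epsilon: add q8.
From q8 via epsilon: add q6.
No new states can be added; the closed set is {q0, q2, q6, q7, q8, q9}.

{q0, q2, q6, q7, q8, q9}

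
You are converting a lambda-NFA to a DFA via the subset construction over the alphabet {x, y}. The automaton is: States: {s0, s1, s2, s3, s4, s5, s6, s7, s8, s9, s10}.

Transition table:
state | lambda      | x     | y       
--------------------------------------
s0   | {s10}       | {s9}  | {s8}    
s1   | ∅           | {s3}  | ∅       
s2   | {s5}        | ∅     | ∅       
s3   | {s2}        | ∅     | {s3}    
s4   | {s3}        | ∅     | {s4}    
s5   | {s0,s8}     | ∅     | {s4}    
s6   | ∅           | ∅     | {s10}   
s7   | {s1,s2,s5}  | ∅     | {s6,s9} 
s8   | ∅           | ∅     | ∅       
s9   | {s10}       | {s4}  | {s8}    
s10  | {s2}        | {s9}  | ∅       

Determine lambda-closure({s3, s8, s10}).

Start with {s3, s8, s10}.
From s3 via lambda: add s2.
From s2 via lambda: add s5.
From s5 via lambda: add s0.
No new states can be added; the closed set is {s0, s2, s3, s5, s8, s10}.

{s0, s2, s3, s5, s8, s10}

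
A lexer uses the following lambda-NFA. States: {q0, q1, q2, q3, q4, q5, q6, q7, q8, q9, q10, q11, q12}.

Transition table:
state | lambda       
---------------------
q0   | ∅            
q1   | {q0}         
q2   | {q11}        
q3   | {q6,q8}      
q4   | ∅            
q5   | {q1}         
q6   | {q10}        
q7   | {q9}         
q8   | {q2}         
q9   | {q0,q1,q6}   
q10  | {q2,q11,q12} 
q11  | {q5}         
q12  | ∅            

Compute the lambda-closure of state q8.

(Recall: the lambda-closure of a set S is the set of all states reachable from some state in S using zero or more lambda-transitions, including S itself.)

Start with {q8}.
From q8 via lambda: add q2.
From q2 via lambda: add q11.
From q11 via lambda: add q5.
From q5 via lambda: add q1.
From q1 via lambda: add q0.
No new states can be added; the closed set is {q0, q1, q2, q5, q8, q11}.

{q0, q1, q2, q5, q8, q11}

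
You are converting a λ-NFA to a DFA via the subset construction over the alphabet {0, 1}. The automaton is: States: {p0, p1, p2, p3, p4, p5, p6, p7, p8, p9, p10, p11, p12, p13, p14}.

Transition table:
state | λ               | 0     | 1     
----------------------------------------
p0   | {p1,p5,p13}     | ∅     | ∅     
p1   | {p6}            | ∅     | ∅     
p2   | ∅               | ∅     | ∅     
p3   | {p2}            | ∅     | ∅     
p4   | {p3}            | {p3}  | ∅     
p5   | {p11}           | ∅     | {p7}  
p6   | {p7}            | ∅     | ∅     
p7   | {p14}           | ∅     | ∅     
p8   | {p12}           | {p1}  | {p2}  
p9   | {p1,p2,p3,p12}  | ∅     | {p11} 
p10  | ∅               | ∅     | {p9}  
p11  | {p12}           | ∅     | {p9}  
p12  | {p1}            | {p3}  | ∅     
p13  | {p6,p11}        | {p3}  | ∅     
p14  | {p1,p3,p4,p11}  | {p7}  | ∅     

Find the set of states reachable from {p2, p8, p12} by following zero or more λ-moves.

Start with {p2, p8, p12}.
From p12 via λ: add p1.
From p1 via λ: add p6.
From p6 via λ: add p7.
From p7 via λ: add p14.
From p14 via λ: add p3, p4, p11.
No new states can be added; the closed set is {p1, p2, p3, p4, p6, p7, p8, p11, p12, p14}.

{p1, p2, p3, p4, p6, p7, p8, p11, p12, p14}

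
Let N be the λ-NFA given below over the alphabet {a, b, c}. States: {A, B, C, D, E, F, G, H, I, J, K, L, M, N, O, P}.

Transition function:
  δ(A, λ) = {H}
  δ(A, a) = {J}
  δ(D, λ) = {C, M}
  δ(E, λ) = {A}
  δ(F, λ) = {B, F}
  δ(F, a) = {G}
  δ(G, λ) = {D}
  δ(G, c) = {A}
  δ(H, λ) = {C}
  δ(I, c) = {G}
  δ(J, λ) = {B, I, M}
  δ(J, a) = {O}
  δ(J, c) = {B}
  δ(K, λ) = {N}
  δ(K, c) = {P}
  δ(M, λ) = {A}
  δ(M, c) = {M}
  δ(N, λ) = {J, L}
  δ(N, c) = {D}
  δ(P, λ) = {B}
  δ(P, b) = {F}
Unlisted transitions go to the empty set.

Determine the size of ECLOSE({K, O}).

Start with {K, O}.
From K via λ: add N.
From N via λ: add J, L.
From J via λ: add B, I, M.
From M via λ: add A.
From A via λ: add H.
From H via λ: add C.
λ-closure = {A, B, C, H, I, J, K, L, M, N, O}, which has 11 states.

11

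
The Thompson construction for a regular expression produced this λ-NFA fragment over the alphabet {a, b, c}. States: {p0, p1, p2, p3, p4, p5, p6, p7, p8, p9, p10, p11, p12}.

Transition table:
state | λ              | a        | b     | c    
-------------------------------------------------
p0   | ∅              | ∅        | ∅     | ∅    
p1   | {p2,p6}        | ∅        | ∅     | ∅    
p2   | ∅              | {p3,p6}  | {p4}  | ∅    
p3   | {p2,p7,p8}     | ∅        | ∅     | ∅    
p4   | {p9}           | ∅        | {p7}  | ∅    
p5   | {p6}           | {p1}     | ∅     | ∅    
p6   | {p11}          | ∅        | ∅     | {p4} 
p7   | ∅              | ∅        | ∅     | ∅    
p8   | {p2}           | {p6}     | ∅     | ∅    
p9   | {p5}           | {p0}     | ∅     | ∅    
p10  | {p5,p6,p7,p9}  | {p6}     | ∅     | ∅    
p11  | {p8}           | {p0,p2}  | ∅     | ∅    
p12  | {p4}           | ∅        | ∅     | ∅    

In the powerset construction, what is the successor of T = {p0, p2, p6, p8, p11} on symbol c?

{p2, p4, p5, p6, p8, p9, p11}

p6 on c → {p4}.
No c-transition from p0, p2, p8, p11.
Union after reading c: {p4}.
Now take the λ-closure:
From p4 via λ: add p9.
From p9 via λ: add p5.
From p5 via λ: add p6.
From p6 via λ: add p11.
From p11 via λ: add p8.
From p8 via λ: add p2.
No new states can be added; the closed set is {p2, p4, p5, p6, p8, p9, p11}.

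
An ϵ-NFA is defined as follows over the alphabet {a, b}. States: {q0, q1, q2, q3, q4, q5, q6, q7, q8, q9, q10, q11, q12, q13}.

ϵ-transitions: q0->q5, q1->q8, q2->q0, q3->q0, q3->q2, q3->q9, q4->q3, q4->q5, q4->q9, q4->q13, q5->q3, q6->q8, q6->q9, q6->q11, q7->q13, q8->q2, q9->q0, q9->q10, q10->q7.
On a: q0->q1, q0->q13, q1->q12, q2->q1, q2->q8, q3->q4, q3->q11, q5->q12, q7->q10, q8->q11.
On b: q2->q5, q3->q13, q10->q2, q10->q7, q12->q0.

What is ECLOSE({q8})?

{q0, q2, q3, q5, q7, q8, q9, q10, q13}

Start with {q8}.
From q8 via ϵ: add q2.
From q2 via ϵ: add q0.
From q0 via ϵ: add q5.
From q5 via ϵ: add q3.
From q3 via ϵ: add q9.
From q9 via ϵ: add q10.
From q10 via ϵ: add q7.
From q7 via ϵ: add q13.
No new states can be added; the closed set is {q0, q2, q3, q5, q7, q8, q9, q10, q13}.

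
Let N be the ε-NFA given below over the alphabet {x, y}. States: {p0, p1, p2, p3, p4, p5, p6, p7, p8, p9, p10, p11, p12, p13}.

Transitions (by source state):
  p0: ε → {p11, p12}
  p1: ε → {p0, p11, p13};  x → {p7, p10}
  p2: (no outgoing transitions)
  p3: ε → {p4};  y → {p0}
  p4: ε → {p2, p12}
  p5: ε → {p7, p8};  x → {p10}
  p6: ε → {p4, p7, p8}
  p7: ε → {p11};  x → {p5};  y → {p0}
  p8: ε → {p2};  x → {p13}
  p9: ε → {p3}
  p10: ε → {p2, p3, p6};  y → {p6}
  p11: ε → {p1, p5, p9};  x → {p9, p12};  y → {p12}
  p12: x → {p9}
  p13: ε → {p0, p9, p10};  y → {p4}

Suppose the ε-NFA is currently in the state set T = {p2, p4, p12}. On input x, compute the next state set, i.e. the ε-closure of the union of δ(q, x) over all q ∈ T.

p12 on x → {p9}.
No x-transition from p2, p4.
Union after reading x: {p9}.
Now take the ε-closure:
From p9 via ε: add p3.
From p3 via ε: add p4.
From p4 via ε: add p2, p12.
No new states can be added; the closed set is {p2, p3, p4, p9, p12}.

{p2, p3, p4, p9, p12}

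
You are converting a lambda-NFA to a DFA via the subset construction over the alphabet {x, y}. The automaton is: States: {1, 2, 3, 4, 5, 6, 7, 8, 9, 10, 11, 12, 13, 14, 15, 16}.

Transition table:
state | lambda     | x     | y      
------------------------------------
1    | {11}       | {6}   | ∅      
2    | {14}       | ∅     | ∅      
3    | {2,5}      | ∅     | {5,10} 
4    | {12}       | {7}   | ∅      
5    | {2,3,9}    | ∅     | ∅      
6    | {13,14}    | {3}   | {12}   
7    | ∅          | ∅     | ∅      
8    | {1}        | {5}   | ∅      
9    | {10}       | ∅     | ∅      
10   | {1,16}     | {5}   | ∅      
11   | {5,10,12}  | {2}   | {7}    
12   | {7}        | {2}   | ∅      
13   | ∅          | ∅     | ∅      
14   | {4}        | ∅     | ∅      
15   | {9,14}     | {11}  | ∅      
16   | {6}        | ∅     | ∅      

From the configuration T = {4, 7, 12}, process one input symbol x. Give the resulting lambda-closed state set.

{2, 4, 7, 12, 14}

4 on x → {7}.
12 on x → {2}.
No x-transition from 7.
Union after reading x: {2, 7}.
Now take the lambda-closure:
From 2 via lambda: add 14.
From 14 via lambda: add 4.
From 4 via lambda: add 12.
No new states can be added; the closed set is {2, 4, 7, 12, 14}.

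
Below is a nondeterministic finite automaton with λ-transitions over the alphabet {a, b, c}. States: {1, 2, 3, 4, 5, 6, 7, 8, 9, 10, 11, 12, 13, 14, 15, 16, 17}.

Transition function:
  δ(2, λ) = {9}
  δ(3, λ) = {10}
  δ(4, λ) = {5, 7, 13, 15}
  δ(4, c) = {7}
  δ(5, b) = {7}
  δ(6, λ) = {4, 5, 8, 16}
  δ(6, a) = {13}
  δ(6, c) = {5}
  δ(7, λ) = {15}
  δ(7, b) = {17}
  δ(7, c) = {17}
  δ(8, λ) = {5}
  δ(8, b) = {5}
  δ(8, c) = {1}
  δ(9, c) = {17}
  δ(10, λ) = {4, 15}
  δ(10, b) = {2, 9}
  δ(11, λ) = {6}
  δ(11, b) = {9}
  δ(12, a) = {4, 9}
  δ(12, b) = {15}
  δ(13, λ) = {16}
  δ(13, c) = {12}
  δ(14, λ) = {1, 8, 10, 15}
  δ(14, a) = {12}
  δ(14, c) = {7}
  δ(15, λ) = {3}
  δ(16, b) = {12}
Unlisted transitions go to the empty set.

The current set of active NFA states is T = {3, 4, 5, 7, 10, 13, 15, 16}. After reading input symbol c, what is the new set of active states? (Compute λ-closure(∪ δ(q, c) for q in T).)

{3, 4, 5, 7, 10, 12, 13, 15, 16, 17}

4 on c → {7}.
7 on c → {17}.
13 on c → {12}.
No c-transition from 3, 5, 10, 15, 16.
Union after reading c: {7, 12, 17}.
Now take the λ-closure:
From 7 via λ: add 15.
From 15 via λ: add 3.
From 3 via λ: add 10.
From 10 via λ: add 4.
From 4 via λ: add 5, 13.
From 13 via λ: add 16.
No new states can be added; the closed set is {3, 4, 5, 7, 10, 12, 13, 15, 16, 17}.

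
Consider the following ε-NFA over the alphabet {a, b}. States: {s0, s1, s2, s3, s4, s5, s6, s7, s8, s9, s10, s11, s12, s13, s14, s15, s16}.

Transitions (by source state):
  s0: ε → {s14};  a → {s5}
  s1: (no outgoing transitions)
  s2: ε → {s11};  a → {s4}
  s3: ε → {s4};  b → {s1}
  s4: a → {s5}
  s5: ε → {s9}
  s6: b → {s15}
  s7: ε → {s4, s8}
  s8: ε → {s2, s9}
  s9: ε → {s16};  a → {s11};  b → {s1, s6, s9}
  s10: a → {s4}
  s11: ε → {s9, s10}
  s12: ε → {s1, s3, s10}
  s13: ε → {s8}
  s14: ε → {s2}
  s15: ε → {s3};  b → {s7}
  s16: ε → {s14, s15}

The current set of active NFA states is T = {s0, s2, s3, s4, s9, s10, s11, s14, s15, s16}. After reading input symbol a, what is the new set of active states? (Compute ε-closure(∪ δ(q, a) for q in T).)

{s2, s3, s4, s5, s9, s10, s11, s14, s15, s16}

s0 on a → {s5}.
s2 on a → {s4}.
s4 on a → {s5}.
s9 on a → {s11}.
s10 on a → {s4}.
No a-transition from s3, s11, s14, s15, s16.
Union after reading a: {s4, s5, s11}.
Now take the ε-closure:
From s5 via ε: add s9.
From s11 via ε: add s10.
From s9 via ε: add s16.
From s16 via ε: add s14, s15.
From s14 via ε: add s2.
From s15 via ε: add s3.
No new states can be added; the closed set is {s2, s3, s4, s5, s9, s10, s11, s14, s15, s16}.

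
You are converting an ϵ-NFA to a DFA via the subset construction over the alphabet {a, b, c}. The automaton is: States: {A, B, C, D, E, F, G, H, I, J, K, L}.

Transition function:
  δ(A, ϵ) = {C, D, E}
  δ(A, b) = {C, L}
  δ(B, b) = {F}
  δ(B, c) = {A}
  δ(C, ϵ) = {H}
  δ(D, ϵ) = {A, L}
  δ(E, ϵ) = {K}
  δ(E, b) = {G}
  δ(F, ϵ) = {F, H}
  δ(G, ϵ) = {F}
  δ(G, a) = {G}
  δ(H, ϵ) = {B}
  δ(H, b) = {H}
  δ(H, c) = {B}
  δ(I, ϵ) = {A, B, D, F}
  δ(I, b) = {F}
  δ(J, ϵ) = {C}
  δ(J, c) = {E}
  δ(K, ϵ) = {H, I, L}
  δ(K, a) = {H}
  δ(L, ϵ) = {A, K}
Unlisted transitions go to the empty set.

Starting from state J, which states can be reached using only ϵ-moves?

{B, C, H, J}

Start with {J}.
From J via ϵ: add C.
From C via ϵ: add H.
From H via ϵ: add B.
No new states can be added; the closed set is {B, C, H, J}.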